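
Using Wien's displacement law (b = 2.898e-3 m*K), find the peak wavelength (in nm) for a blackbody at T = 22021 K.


lam_max = b / T = 2.898e-3 / 22021 = 1.316e-07 m = 131.6017 nm

131.6017 nm


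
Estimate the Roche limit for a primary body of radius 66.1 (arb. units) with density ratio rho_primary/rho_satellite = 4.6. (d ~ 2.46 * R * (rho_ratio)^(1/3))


d_Roche = 2.46 * 66.1 * 4.6^(1/3) = 270.4306

270.4306


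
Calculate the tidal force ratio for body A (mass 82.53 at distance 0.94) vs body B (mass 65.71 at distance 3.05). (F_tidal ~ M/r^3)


Ratio = (M1/r1^3) / (M2/r2^3) = (82.53/0.94^3) / (65.71/3.05^3) = 42.9039

42.9039


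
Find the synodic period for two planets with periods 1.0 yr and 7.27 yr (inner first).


1/P_syn = |1/P1 - 1/P2| = |1/1.0 - 1/7.27| => P_syn = 1.1595

1.1595 years


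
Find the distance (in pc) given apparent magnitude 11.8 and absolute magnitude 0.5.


d = 10^((m - M + 5)/5) = 10^((11.8 - 0.5 + 5)/5) = 1819.7009

1819.7009 pc


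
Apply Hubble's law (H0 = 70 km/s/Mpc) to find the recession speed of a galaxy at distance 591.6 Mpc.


v = H0 * d = 70 * 591.6 = 41412.0

41412.0 km/s


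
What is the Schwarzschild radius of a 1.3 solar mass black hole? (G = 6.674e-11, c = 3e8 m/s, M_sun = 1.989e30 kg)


M = 1.3 * 1.989e30 kg = 2.5857e+30 kg. rs = 2GM/c^2 = 2 * 6.674e-11 * 2.5857e+30 / (3e8)^2 = 3834.8804

3834.8804 m


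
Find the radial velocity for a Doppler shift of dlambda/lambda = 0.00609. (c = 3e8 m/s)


v = (dlambda/lambda) * c = 0.00609 * 3e8 = 1.827e+06

1.827e+06 m/s


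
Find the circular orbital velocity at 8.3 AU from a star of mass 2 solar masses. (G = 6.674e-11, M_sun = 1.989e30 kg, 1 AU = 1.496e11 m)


v = sqrt(GM/r) = sqrt(6.674e-11 * 3.978e+30 / 1.242e+12) = 14622.4669

14622.4669 m/s


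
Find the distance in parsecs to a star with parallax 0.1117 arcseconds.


d = 1/p = 1/0.1117 = 8.9526

8.9526 pc


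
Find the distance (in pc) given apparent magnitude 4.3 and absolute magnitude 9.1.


d = 10^((m - M + 5)/5) = 10^((4.3 - 9.1 + 5)/5) = 1.0965

1.0965 pc


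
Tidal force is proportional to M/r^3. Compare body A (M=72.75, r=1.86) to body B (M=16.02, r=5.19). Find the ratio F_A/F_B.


Ratio = (M1/r1^3) / (M2/r2^3) = (72.75/1.86^3) / (16.02/5.19^3) = 98.6583

98.6583


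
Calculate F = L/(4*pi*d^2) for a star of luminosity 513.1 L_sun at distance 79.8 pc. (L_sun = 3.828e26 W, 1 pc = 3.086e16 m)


F = L / (4*pi*d^2) = 1.964e+29 / (4*pi*(2.463e+18)^2) = 2.577e-09

2.577e-09 W/m^2


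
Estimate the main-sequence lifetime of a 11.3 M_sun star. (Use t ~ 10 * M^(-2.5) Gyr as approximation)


t = 10 * M^(-2.5) = 10 * 11.3^(-2.5) = 0.0233

0.0233 Gyr


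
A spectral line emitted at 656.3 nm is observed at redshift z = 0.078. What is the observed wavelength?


lam_obs = lam_emit * (1 + z) = 656.3 * (1 + 0.078) = 707.4914

707.4914 nm


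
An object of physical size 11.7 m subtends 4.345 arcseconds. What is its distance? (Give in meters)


D = size / theta_rad, theta_rad = 4.345 * pi/(180*3600) = 2.107e-05, D = 555419.6164

555419.6164 m


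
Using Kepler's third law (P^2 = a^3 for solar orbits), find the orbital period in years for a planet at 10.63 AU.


P = a^(3/2) = 10.63^1.5 = 34.6577

34.6577 years


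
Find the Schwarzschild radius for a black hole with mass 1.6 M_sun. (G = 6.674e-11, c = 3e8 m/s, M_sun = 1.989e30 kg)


M = 1.6 * 1.989e30 kg = 3.1824e+30 kg. rs = 2GM/c^2 = 2 * 6.674e-11 * 3.1824e+30 / (3e8)^2 = 4719.8528

4719.8528 m


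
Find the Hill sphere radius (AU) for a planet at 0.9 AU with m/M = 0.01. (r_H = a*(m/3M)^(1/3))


r_H = a * (m/3M)^(1/3) = 0.9 * (0.01/3)^(1/3) = 0.1344

0.1344 AU


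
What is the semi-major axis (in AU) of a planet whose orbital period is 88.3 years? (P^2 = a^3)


a = P^(2/3) = 88.3^(2/3) = 19.8293

19.8293 AU


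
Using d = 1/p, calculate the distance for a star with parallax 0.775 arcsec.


d = 1/p = 1/0.775 = 1.2903

1.2903 pc


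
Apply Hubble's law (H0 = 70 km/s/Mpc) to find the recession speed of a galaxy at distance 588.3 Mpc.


v = H0 * d = 70 * 588.3 = 41181.0

41181.0 km/s


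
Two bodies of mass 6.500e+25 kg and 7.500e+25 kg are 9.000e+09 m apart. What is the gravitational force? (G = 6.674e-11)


F = G*m1*m2/r^2 = 6.674e-11 * 6.500e+25 * 7.500e+25 / (9.000e+09)^2 = 6.674e-11 * 4.875e+51 / 8.100e+19 = 4.017e+21

4.017e+21 N


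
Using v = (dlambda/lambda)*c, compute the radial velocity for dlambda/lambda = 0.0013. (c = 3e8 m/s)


v = (dlambda/lambda) * c = 0.0013 * 3e8 = 390000.0

390000.0 m/s


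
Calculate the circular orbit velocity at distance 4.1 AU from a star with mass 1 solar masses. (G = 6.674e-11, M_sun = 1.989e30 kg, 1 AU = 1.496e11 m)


v = sqrt(GM/r) = sqrt(6.674e-11 * 1.989e+30 / 6.134e+11) = 14711.3581

14711.3581 m/s


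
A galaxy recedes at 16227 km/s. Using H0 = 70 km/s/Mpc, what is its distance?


d = v / H0 = 16227 / 70 = 231.8143

231.8143 Mpc


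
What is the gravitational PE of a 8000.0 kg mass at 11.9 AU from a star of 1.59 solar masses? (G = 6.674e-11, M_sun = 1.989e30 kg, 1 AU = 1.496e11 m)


M = 1.59 * 1.989e30 kg = 3.16251e+30 kg; r = 11.9 AU * 1.496e11 m/AU = 1.78024e+12 m. U = -GM*m/r = -(6.674e-11 * 3.16251e+30 * 8000.0) / 1.78024e+12 = -9.485e+11

-9.485e+11 J


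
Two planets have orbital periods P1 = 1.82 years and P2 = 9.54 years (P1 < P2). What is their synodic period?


1/P_syn = |1/P1 - 1/P2| = |1/1.82 - 1/9.54| => P_syn = 2.2491

2.2491 years


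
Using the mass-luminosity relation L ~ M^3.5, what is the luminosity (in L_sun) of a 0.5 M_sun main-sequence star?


L/L_sun = (M/M_sun)^3.5 = 0.5^3.5 = 0.0884

0.0884 L_sun


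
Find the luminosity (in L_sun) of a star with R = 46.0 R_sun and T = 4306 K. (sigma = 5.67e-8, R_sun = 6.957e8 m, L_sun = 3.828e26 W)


R = 46.0 * 6.957e8 m = 3.20022e+10 m. L = 4*pi*R^2*sigma*T^4 = 4*pi*(3.20022e+10)^2 * 5.67e-8 * 4306^4 = 2.508699799e+29 W. L/L_sun = 2.508699799e+29 / 3.828e26 = 655.3552

655.3552 L_sun


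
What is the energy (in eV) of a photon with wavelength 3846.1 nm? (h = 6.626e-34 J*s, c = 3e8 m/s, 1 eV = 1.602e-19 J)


E = hc/lambda = 6.626e-34 * 3e8 / 3.846e-06 = 5.168e-20 J = 0.3226 eV

0.3226 eV


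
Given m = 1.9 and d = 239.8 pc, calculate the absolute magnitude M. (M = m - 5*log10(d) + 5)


M = m - 5*log10(d) + 5 = 1.9 - 5*log10(239.8) + 5 = -4.9992

-4.9992


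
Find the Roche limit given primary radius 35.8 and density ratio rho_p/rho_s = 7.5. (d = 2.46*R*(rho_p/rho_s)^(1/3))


d_Roche = 2.46 * 35.8 * 7.5^(1/3) = 172.3873

172.3873


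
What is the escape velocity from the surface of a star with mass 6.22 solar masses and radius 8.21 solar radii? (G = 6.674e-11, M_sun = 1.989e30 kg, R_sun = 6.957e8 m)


M = 6.22 * 1.989e30 kg = 1.237158e+31 kg; R = 8.21 * 6.957e8 m = 5.711697e+09 m. v_esc = sqrt(2GM/R) = sqrt(2 * 6.674e-11 * 1.237158e+31 / 5.711697e+09) = 537697.6057

537697.6057 m/s


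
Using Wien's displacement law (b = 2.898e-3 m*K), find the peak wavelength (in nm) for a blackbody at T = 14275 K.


lam_max = b / T = 2.898e-3 / 14275 = 2.030e-07 m = 203.0123 nm

203.0123 nm


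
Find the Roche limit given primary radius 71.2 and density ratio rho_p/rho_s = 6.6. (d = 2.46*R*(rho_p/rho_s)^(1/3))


d_Roche = 2.46 * 71.2 * 6.6^(1/3) = 328.5462

328.5462


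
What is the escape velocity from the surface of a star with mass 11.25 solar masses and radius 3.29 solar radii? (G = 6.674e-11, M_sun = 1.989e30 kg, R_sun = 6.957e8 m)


M = 11.25 * 1.989e30 kg = 2.237625e+31 kg; R = 3.29 * 6.957e8 m = 2.288853e+09 m. v_esc = sqrt(2GM/R) = sqrt(2 * 6.674e-11 * 2.237625e+31 / 2.288853e+09) = 1.142e+06

1.142e+06 m/s


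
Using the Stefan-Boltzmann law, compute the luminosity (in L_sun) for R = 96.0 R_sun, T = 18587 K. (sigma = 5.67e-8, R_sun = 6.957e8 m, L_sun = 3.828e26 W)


R = 96.0 * 6.957e8 m = 6.67872e+10 m. L = 4*pi*R^2*sigma*T^4 = 4*pi*(6.67872e+10)^2 * 5.67e-8 * 18587^4 = 3.793294763e+32 W. L/L_sun = 3.793294763e+32 / 3.828e26 = 990933.8462

990933.8462 L_sun


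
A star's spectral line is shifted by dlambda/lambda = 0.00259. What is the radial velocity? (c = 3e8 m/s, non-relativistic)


v = (dlambda/lambda) * c = 0.00259 * 3e8 = 777000.0

777000.0 m/s


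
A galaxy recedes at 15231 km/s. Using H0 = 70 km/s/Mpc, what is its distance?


d = v / H0 = 15231 / 70 = 217.5857

217.5857 Mpc


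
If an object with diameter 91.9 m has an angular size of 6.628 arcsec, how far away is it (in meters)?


D = size / theta_rad, theta_rad = 6.628 * pi/(180*3600) = 3.213e-05, D = 2.860e+06

2.860e+06 m


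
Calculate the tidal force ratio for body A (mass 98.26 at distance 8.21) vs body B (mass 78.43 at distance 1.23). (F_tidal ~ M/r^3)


Ratio = (M1/r1^3) / (M2/r2^3) = (98.26/8.21^3) / (78.43/1.23^3) = 0.0042

0.0042


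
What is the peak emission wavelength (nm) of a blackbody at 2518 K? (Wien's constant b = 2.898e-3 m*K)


lam_max = b / T = 2.898e-3 / 2518 = 1.151e-06 m = 1150.9134 nm

1150.9134 nm


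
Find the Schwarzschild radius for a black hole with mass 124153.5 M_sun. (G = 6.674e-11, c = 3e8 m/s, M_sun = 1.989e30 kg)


M = 124153.5 * 1.989e30 kg = 2.469413115e+35 kg. rs = 2GM/c^2 = 2 * 6.674e-11 * 2.469413115e+35 / (3e8)^2 = 3.662e+08

3.662e+08 m


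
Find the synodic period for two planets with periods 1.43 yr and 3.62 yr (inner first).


1/P_syn = |1/P1 - 1/P2| = |1/1.43 - 1/3.62| => P_syn = 2.3637

2.3637 years


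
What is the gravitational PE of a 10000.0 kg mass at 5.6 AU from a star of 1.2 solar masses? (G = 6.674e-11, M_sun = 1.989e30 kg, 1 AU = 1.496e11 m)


M = 1.2 * 1.989e30 kg = 2.3868e+30 kg; r = 5.6 AU * 1.496e11 m/AU = 8.3776e+11 m. U = -GM*m/r = -(6.674e-11 * 2.3868e+30 * 10000.0) / 8.3776e+11 = -1.901e+12

-1.901e+12 J


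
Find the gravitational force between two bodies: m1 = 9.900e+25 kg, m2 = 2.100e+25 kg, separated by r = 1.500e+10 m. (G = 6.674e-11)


F = G*m1*m2/r^2 = 6.674e-11 * 9.900e+25 * 2.100e+25 / (1.500e+10)^2 = 6.674e-11 * 2.079e+51 / 2.250e+20 = 6.167e+20

6.167e+20 N


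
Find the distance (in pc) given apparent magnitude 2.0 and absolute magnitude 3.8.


d = 10^((m - M + 5)/5) = 10^((2.0 - 3.8 + 5)/5) = 4.3652

4.3652 pc


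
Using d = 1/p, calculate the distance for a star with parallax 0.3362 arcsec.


d = 1/p = 1/0.3362 = 2.9744

2.9744 pc


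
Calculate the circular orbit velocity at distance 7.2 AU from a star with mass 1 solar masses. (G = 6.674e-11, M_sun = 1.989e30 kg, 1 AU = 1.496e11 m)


v = sqrt(GM/r) = sqrt(6.674e-11 * 1.989e+30 / 1.077e+12) = 11101.4178

11101.4178 m/s


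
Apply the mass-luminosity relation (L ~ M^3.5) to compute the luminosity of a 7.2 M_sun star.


L/L_sun = (M/M_sun)^3.5 = 7.2^3.5 = 1001.5295

1001.5295 L_sun


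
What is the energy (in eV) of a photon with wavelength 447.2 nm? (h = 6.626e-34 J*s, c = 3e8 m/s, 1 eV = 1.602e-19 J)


E = hc/lambda = 6.626e-34 * 3e8 / 4.472e-07 = 4.445e-19 J = 2.7747 eV

2.7747 eV


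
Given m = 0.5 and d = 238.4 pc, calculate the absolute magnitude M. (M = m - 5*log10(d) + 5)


M = m - 5*log10(d) + 5 = 0.5 - 5*log10(238.4) + 5 = -6.3865

-6.3865


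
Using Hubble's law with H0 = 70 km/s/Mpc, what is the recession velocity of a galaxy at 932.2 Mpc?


v = H0 * d = 70 * 932.2 = 65254.0

65254.0 km/s


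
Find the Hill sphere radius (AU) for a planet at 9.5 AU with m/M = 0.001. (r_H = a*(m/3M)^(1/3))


r_H = a * (m/3M)^(1/3) = 9.5 * (0.001/3)^(1/3) = 0.6587

0.6587 AU


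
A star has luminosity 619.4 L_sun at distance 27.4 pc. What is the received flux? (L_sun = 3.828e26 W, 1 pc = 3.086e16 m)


F = L / (4*pi*d^2) = 2.371e+29 / (4*pi*(8.456e+17)^2) = 2.639e-08

2.639e-08 W/m^2


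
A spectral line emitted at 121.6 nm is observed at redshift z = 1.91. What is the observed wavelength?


lam_obs = lam_emit * (1 + z) = 121.6 * (1 + 1.91) = 353.856

353.856 nm


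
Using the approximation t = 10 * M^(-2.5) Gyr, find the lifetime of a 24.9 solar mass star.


t = 10 * M^(-2.5) = 10 * 24.9^(-2.5) = 0.0032

0.0032 Gyr


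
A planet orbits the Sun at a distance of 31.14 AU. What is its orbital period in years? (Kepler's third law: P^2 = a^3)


P = a^(3/2) = 31.14^1.5 = 173.7712

173.7712 years


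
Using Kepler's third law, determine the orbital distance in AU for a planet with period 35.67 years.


a = P^(2/3) = 35.67^(2/3) = 10.836

10.836 AU


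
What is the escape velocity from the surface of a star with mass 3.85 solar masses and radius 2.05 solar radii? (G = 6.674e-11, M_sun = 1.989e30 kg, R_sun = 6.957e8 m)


M = 3.85 * 1.989e30 kg = 7.65765e+30 kg; R = 2.05 * 6.957e8 m = 1.426185e+09 m. v_esc = sqrt(2GM/R) = sqrt(2 * 6.674e-11 * 7.65765e+30 / 1.426185e+09) = 846579.8417

846579.8417 m/s


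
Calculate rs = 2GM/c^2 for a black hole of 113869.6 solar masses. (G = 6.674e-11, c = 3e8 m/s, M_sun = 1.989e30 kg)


M = 113869.6 * 1.989e30 kg = 2.264866344e+35 kg. rs = 2GM/c^2 = 2 * 6.674e-11 * 2.264866344e+35 / (3e8)^2 = 3.359e+08

3.359e+08 m


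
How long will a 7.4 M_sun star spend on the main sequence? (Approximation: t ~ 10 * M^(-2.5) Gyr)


t = 10 * M^(-2.5) = 10 * 7.4^(-2.5) = 0.0671

0.0671 Gyr


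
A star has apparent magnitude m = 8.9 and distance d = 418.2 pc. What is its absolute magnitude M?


M = m - 5*log10(d) + 5 = 8.9 - 5*log10(418.2) + 5 = 0.7931

0.7931


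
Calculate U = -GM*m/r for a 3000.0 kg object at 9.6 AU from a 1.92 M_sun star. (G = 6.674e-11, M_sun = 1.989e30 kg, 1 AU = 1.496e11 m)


M = 1.92 * 1.989e30 kg = 3.81888e+30 kg; r = 9.6 AU * 1.496e11 m/AU = 1.43616e+12 m. U = -GM*m/r = -(6.674e-11 * 3.81888e+30 * 3000.0) / 1.43616e+12 = -5.324e+11

-5.324e+11 J


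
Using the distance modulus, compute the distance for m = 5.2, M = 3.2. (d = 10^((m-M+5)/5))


d = 10^((m - M + 5)/5) = 10^((5.2 - 3.2 + 5)/5) = 25.1189

25.1189 pc


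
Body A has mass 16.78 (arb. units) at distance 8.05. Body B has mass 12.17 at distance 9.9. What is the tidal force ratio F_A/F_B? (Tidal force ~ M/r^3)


Ratio = (M1/r1^3) / (M2/r2^3) = (16.78/8.05^3) / (12.17/9.9^3) = 2.5646

2.5646


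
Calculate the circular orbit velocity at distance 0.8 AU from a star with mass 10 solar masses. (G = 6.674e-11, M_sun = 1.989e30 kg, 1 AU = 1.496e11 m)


v = sqrt(GM/r) = sqrt(6.674e-11 * 1.989e+31 / 1.197e+11) = 105317.2966

105317.2966 m/s


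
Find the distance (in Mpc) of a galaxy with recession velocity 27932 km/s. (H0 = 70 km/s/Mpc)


d = v / H0 = 27932 / 70 = 399.0286

399.0286 Mpc


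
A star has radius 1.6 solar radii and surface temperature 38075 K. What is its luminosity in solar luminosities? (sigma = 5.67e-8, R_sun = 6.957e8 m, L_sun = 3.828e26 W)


R = 1.6 * 6.957e8 m = 1.11312e+09 m. L = 4*pi*R^2*sigma*T^4 = 4*pi*(1.11312e+09)^2 * 5.67e-8 * 38075^4 = 1.855395688e+30 W. L/L_sun = 1.855395688e+30 / 3.828e26 = 4846.9062

4846.9062 L_sun


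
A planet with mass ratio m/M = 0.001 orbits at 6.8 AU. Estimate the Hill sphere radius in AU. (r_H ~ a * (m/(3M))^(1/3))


r_H = a * (m/3M)^(1/3) = 6.8 * (0.001/3)^(1/3) = 0.4715

0.4715 AU


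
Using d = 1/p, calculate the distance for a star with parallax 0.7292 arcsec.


d = 1/p = 1/0.7292 = 1.3714

1.3714 pc


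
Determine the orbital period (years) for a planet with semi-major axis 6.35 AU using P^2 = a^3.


P = a^(3/2) = 6.35^1.5 = 16.0015

16.0015 years


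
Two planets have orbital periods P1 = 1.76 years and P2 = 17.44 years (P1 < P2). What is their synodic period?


1/P_syn = |1/P1 - 1/P2| = |1/1.76 - 1/17.44| => P_syn = 1.9576

1.9576 years


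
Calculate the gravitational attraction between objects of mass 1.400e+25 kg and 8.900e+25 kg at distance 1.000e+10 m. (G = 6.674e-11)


F = G*m1*m2/r^2 = 6.674e-11 * 1.400e+25 * 8.900e+25 / (1.000e+10)^2 = 6.674e-11 * 1.246e+51 / 1.000e+20 = 8.316e+20

8.316e+20 N


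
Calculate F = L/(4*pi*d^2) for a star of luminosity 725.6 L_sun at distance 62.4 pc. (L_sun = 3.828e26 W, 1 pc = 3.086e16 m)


F = L / (4*pi*d^2) = 2.778e+29 / (4*pi*(1.926e+18)^2) = 5.961e-09

5.961e-09 W/m^2


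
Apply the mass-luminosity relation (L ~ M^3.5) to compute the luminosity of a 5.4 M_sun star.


L/L_sun = (M/M_sun)^3.5 = 5.4^3.5 = 365.9133

365.9133 L_sun


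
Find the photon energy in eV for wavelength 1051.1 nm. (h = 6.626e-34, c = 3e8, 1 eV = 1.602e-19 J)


E = hc/lambda = 6.626e-34 * 3e8 / 1.051e-06 = 1.891e-19 J = 1.1805 eV

1.1805 eV


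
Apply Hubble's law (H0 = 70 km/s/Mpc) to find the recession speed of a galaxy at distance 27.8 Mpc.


v = H0 * d = 70 * 27.8 = 1946.0

1946.0 km/s


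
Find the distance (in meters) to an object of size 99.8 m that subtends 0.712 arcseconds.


D = size / theta_rad, theta_rad = 0.712 * pi/(180*3600) = 3.452e-06, D = 2.891e+07

2.891e+07 m


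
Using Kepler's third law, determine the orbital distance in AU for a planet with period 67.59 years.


a = P^(2/3) = 67.59^(2/3) = 16.5929

16.5929 AU


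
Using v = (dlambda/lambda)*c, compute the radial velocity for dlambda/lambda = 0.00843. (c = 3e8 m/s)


v = (dlambda/lambda) * c = 0.00843 * 3e8 = 2.529e+06

2.529e+06 m/s


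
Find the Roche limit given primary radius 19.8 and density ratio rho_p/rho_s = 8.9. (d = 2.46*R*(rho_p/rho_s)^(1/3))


d_Roche = 2.46 * 19.8 * 8.9^(1/3) = 100.9401

100.9401


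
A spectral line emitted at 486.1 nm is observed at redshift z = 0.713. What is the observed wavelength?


lam_obs = lam_emit * (1 + z) = 486.1 * (1 + 0.713) = 832.6893

832.6893 nm


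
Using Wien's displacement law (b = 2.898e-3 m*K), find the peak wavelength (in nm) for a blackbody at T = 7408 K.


lam_max = b / T = 2.898e-3 / 7408 = 3.912e-07 m = 391.1987 nm

391.1987 nm


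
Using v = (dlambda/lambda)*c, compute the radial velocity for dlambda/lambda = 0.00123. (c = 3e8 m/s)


v = (dlambda/lambda) * c = 0.00123 * 3e8 = 369000.0

369000.0 m/s


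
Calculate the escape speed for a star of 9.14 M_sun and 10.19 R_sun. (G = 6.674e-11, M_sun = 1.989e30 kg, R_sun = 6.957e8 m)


M = 9.14 * 1.989e30 kg = 1.817946e+31 kg; R = 10.19 * 6.957e8 m = 7.089183e+09 m. v_esc = sqrt(2GM/R) = sqrt(2 * 6.674e-11 * 1.817946e+31 / 7.089183e+09) = 585060.1184

585060.1184 m/s


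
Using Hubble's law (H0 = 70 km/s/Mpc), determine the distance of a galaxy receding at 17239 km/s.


d = v / H0 = 17239 / 70 = 246.2714

246.2714 Mpc


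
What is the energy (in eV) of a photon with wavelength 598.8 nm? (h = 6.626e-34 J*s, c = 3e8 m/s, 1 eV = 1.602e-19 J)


E = hc/lambda = 6.626e-34 * 3e8 / 5.988e-07 = 3.320e-19 J = 2.0722 eV

2.0722 eV


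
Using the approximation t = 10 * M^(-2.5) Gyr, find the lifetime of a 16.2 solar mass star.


t = 10 * M^(-2.5) = 10 * 16.2^(-2.5) = 0.0095

0.0095 Gyr


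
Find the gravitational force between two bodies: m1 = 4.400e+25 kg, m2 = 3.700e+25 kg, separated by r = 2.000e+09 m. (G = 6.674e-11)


F = G*m1*m2/r^2 = 6.674e-11 * 4.400e+25 * 3.700e+25 / (2.000e+09)^2 = 6.674e-11 * 1.628e+51 / 4.000e+18 = 2.716e+22

2.716e+22 N


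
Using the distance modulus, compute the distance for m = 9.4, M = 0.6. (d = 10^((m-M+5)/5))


d = 10^((m - M + 5)/5) = 10^((9.4 - 0.6 + 5)/5) = 575.4399

575.4399 pc


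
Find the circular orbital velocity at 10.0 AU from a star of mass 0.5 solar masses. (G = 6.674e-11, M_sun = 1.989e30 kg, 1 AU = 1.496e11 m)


v = sqrt(GM/r) = sqrt(6.674e-11 * 9.945e+29 / 1.496e+12) = 6660.8507

6660.8507 m/s


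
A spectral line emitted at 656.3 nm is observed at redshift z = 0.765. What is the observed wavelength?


lam_obs = lam_emit * (1 + z) = 656.3 * (1 + 0.765) = 1158.3695

1158.3695 nm


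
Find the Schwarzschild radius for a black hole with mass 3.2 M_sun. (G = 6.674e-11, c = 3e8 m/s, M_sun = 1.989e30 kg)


M = 3.2 * 1.989e30 kg = 6.3648e+30 kg. rs = 2GM/c^2 = 2 * 6.674e-11 * 6.3648e+30 / (3e8)^2 = 9439.7056

9439.7056 m


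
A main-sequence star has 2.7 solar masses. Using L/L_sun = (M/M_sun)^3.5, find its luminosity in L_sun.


L/L_sun = (M/M_sun)^3.5 = 2.7^3.5 = 32.3425

32.3425 L_sun


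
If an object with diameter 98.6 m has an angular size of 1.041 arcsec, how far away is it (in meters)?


D = size / theta_rad, theta_rad = 1.041 * pi/(180*3600) = 5.047e-06, D = 1.954e+07

1.954e+07 m


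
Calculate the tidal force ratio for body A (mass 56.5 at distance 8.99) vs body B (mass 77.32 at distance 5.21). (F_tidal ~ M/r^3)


Ratio = (M1/r1^3) / (M2/r2^3) = (56.5/8.99^3) / (77.32/5.21^3) = 0.1422

0.1422


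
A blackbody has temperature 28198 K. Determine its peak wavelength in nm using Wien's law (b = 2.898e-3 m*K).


lam_max = b / T = 2.898e-3 / 28198 = 1.028e-07 m = 102.7732 nm

102.7732 nm


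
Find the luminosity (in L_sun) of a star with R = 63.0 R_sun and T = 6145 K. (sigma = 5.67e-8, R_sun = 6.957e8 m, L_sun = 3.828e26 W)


R = 63.0 * 6.957e8 m = 4.38291e+10 m. L = 4*pi*R^2*sigma*T^4 = 4*pi*(4.38291e+10)^2 * 5.67e-8 * 6145^4 = 1.951666364e+30 W. L/L_sun = 1.951666364e+30 / 3.828e26 = 5098.397

5098.397 L_sun


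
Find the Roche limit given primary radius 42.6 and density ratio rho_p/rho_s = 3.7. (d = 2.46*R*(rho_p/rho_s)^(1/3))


d_Roche = 2.46 * 42.6 * 3.7^(1/3) = 162.0859

162.0859


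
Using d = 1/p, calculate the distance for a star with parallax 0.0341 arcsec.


d = 1/p = 1/0.0341 = 29.3255

29.3255 pc


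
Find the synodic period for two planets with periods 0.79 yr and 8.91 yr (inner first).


1/P_syn = |1/P1 - 1/P2| = |1/0.79 - 1/8.91| => P_syn = 0.8669

0.8669 years


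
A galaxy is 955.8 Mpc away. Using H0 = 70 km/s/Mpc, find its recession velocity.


v = H0 * d = 70 * 955.8 = 66906.0

66906.0 km/s


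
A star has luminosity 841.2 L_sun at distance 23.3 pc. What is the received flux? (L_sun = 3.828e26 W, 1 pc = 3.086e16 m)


F = L / (4*pi*d^2) = 3.220e+29 / (4*pi*(7.190e+17)^2) = 4.956e-08

4.956e-08 W/m^2


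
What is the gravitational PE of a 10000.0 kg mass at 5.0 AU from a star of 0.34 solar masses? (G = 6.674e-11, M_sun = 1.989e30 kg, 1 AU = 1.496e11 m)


M = 0.34 * 1.989e30 kg = 6.7626e+29 kg; r = 5.0 AU * 1.496e11 m/AU = 7.48e+11 m. U = -GM*m/r = -(6.674e-11 * 6.7626e+29 * 10000.0) / 7.48e+11 = -6.034e+11

-6.034e+11 J


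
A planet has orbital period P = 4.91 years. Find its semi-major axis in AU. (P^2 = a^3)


a = P^(2/3) = 4.91^(2/3) = 2.8888

2.8888 AU


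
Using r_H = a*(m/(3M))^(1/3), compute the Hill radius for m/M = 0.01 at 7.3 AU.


r_H = a * (m/3M)^(1/3) = 7.3 * (0.01/3)^(1/3) = 1.0905

1.0905 AU


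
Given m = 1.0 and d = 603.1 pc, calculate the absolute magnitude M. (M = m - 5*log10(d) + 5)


M = m - 5*log10(d) + 5 = 1.0 - 5*log10(603.1) + 5 = -7.9019

-7.9019


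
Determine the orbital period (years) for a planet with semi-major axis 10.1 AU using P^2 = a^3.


P = a^(3/2) = 10.1^1.5 = 32.0983

32.0983 years


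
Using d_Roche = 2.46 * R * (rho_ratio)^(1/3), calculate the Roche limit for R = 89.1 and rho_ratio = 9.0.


d_Roche = 2.46 * 89.1 * 9.0^(1/3) = 455.9253

455.9253


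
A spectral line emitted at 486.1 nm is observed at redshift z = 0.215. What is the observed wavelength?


lam_obs = lam_emit * (1 + z) = 486.1 * (1 + 0.215) = 590.6115

590.6115 nm


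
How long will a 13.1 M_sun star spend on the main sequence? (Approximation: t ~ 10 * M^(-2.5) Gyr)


t = 10 * M^(-2.5) = 10 * 13.1^(-2.5) = 0.0161

0.0161 Gyr


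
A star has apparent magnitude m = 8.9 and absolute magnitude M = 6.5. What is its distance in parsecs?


d = 10^((m - M + 5)/5) = 10^((8.9 - 6.5 + 5)/5) = 30.1995

30.1995 pc


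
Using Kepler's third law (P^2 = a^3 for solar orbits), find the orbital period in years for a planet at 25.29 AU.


P = a^(3/2) = 25.29^1.5 = 127.1813

127.1813 years


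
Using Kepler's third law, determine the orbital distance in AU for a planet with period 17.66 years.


a = P^(2/3) = 17.66^(2/3) = 6.7815

6.7815 AU


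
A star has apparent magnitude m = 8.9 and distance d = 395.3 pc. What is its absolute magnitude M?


M = m - 5*log10(d) + 5 = 8.9 - 5*log10(395.3) + 5 = 0.9154

0.9154


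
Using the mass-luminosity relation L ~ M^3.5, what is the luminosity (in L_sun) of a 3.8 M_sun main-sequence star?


L/L_sun = (M/M_sun)^3.5 = 3.8^3.5 = 106.9652

106.9652 L_sun


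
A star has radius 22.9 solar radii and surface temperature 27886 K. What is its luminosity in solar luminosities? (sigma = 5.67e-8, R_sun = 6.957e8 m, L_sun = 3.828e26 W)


R = 22.9 * 6.957e8 m = 1.593153e+10 m. L = 4*pi*R^2*sigma*T^4 = 4*pi*(1.593153e+10)^2 * 5.67e-8 * 27886^4 = 1.093585609e+32 W. L/L_sun = 1.093585609e+32 / 3.828e26 = 285680.6711

285680.6711 L_sun


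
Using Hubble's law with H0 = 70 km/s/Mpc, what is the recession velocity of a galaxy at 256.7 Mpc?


v = H0 * d = 70 * 256.7 = 17969.0

17969.0 km/s


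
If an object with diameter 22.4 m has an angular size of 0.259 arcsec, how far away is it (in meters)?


D = size / theta_rad, theta_rad = 0.259 * pi/(180*3600) = 1.256e-06, D = 1.784e+07

1.784e+07 m


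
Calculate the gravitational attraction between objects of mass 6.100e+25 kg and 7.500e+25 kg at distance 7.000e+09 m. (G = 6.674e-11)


F = G*m1*m2/r^2 = 6.674e-11 * 6.100e+25 * 7.500e+25 / (7.000e+09)^2 = 6.674e-11 * 4.575e+51 / 4.900e+19 = 6.231e+21

6.231e+21 N


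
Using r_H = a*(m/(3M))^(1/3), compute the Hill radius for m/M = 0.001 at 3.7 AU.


r_H = a * (m/3M)^(1/3) = 3.7 * (0.001/3)^(1/3) = 0.2565

0.2565 AU


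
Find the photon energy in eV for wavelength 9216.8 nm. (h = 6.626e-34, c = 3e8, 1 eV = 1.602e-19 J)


E = hc/lambda = 6.626e-34 * 3e8 / 9.217e-06 = 2.157e-20 J = 0.1346 eV

0.1346 eV


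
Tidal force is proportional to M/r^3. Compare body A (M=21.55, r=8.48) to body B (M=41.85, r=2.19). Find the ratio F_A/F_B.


Ratio = (M1/r1^3) / (M2/r2^3) = (21.55/8.48^3) / (41.85/2.19^3) = 0.0089

0.0089


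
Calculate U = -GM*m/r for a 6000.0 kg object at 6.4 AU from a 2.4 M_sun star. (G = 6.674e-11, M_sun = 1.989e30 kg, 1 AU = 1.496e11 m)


M = 2.4 * 1.989e30 kg = 4.7736e+30 kg; r = 6.4 AU * 1.496e11 m/AU = 9.5744e+11 m. U = -GM*m/r = -(6.674e-11 * 4.7736e+30 * 6000.0) / 9.5744e+11 = -1.997e+12

-1.997e+12 J


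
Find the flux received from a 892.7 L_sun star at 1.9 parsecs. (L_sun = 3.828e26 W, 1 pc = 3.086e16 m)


F = L / (4*pi*d^2) = 3.417e+29 / (4*pi*(5.863e+16)^2) = 7.910e-06

7.910e-06 W/m^2


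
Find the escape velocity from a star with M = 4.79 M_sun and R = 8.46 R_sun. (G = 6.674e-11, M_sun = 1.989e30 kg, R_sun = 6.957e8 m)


M = 4.79 * 1.989e30 kg = 9.52731e+30 kg; R = 8.46 * 6.957e8 m = 5.885622e+09 m. v_esc = sqrt(2GM/R) = sqrt(2 * 6.674e-11 * 9.52731e+30 / 5.885622e+09) = 464833.1195

464833.1195 m/s


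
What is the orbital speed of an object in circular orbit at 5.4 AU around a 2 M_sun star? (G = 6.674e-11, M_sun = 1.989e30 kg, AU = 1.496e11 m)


v = sqrt(GM/r) = sqrt(6.674e-11 * 3.978e+30 / 8.078e+11) = 18128.5394

18128.5394 m/s


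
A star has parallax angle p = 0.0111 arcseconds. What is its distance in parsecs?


d = 1/p = 1/0.0111 = 90.0901

90.0901 pc


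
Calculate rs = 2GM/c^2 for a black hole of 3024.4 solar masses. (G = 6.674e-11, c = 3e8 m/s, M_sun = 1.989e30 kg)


M = 3024.4 * 1.989e30 kg = 6.0155316e+33 kg. rs = 2GM/c^2 = 2 * 6.674e-11 * 6.0155316e+33 / (3e8)^2 = 8.922e+06

8.922e+06 m


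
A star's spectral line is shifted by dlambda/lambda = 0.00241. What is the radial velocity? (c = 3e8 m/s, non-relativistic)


v = (dlambda/lambda) * c = 0.00241 * 3e8 = 723000.0

723000.0 m/s


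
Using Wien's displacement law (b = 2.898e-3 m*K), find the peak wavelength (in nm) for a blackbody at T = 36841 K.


lam_max = b / T = 2.898e-3 / 36841 = 7.866e-08 m = 78.6624 nm

78.6624 nm


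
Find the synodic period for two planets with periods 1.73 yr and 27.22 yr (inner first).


1/P_syn = |1/P1 - 1/P2| = |1/1.73 - 1/27.22| => P_syn = 1.8474

1.8474 years


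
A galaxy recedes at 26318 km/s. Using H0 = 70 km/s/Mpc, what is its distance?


d = v / H0 = 26318 / 70 = 375.9714

375.9714 Mpc


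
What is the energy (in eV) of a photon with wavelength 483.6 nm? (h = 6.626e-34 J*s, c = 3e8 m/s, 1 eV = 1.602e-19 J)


E = hc/lambda = 6.626e-34 * 3e8 / 4.836e-07 = 4.110e-19 J = 2.5658 eV

2.5658 eV


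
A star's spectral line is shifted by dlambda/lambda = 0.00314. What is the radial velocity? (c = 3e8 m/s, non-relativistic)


v = (dlambda/lambda) * c = 0.00314 * 3e8 = 942000.0

942000.0 m/s


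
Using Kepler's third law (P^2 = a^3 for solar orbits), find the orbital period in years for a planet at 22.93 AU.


P = a^(3/2) = 22.93^1.5 = 109.8009

109.8009 years


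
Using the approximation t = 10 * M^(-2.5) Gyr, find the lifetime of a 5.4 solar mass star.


t = 10 * M^(-2.5) = 10 * 5.4^(-2.5) = 0.1476

0.1476 Gyr


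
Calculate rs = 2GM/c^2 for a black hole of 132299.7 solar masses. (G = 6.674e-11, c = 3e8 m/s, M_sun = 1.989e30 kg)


M = 132299.7 * 1.989e30 kg = 2.631441033e+35 kg. rs = 2GM/c^2 = 2 * 6.674e-11 * 2.631441033e+35 / (3e8)^2 = 3.903e+08

3.903e+08 m


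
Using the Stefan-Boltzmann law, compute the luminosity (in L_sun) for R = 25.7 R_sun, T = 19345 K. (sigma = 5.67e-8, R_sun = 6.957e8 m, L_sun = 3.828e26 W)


R = 25.7 * 6.957e8 m = 1.787949e+10 m. L = 4*pi*R^2*sigma*T^4 = 4*pi*(1.787949e+10)^2 * 5.67e-8 * 19345^4 = 3.189907668e+31 W. L/L_sun = 3.189907668e+31 / 3.828e26 = 83330.9213

83330.9213 L_sun


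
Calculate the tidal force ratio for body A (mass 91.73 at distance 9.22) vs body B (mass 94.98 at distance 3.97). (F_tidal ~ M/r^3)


Ratio = (M1/r1^3) / (M2/r2^3) = (91.73/9.22^3) / (94.98/3.97^3) = 0.0771

0.0771


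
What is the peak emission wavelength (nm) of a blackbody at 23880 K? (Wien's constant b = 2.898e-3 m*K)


lam_max = b / T = 2.898e-3 / 23880 = 1.214e-07 m = 121.3568 nm

121.3568 nm


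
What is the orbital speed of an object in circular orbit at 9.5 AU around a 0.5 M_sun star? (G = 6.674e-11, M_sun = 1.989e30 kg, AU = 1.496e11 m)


v = sqrt(GM/r) = sqrt(6.674e-11 * 9.945e+29 / 1.421e+12) = 6833.8886

6833.8886 m/s


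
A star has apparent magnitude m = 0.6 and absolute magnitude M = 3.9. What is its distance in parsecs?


d = 10^((m - M + 5)/5) = 10^((0.6 - 3.9 + 5)/5) = 2.1878

2.1878 pc


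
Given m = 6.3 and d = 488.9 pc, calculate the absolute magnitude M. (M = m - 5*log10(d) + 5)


M = m - 5*log10(d) + 5 = 6.3 - 5*log10(488.9) + 5 = -2.1461

-2.1461


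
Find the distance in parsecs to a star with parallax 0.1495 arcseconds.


d = 1/p = 1/0.1495 = 6.689

6.689 pc


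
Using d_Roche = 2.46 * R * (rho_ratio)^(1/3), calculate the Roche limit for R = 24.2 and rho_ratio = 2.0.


d_Roche = 2.46 * 24.2 * 2.0^(1/3) = 75.0056

75.0056


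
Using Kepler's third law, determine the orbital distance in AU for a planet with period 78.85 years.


a = P^(2/3) = 78.85^(2/3) = 18.388

18.388 AU


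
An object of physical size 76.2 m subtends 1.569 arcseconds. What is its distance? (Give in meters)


D = size / theta_rad, theta_rad = 1.569 * pi/(180*3600) = 7.607e-06, D = 1.002e+07

1.002e+07 m


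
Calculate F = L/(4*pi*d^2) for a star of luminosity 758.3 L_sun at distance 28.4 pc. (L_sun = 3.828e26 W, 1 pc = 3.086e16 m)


F = L / (4*pi*d^2) = 2.903e+29 / (4*pi*(8.764e+17)^2) = 3.007e-08

3.007e-08 W/m^2


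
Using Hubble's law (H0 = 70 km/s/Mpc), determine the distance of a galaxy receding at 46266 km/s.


d = v / H0 = 46266 / 70 = 660.9429

660.9429 Mpc


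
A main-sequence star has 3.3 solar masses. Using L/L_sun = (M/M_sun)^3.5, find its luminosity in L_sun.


L/L_sun = (M/M_sun)^3.5 = 3.3^3.5 = 65.2828

65.2828 L_sun


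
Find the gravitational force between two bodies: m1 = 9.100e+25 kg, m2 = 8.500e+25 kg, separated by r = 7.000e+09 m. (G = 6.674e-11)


F = G*m1*m2/r^2 = 6.674e-11 * 9.100e+25 * 8.500e+25 / (7.000e+09)^2 = 6.674e-11 * 7.735e+51 / 4.900e+19 = 1.054e+22

1.054e+22 N


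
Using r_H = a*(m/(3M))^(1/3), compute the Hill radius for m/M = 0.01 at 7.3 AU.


r_H = a * (m/3M)^(1/3) = 7.3 * (0.01/3)^(1/3) = 1.0905

1.0905 AU


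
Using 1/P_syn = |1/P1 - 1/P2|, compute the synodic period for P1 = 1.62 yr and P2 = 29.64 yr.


1/P_syn = |1/P1 - 1/P2| = |1/1.62 - 1/29.64| => P_syn = 1.7137

1.7137 years


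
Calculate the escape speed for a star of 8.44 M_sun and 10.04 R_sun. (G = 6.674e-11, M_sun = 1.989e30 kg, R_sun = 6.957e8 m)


M = 8.44 * 1.989e30 kg = 1.678716e+31 kg; R = 10.04 * 6.957e8 m = 6.984828e+09 m. v_esc = sqrt(2GM/R) = sqrt(2 * 6.674e-11 * 1.678716e+31 / 6.984828e+09) = 566394.2761

566394.2761 m/s


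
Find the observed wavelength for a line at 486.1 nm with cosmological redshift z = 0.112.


lam_obs = lam_emit * (1 + z) = 486.1 * (1 + 0.112) = 540.5432

540.5432 nm


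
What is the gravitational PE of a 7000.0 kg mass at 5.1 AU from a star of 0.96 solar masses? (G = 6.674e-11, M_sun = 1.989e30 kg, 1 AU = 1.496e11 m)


M = 0.96 * 1.989e30 kg = 1.90944e+30 kg; r = 5.1 AU * 1.496e11 m/AU = 7.6296e+11 m. U = -GM*m/r = -(6.674e-11 * 1.90944e+30 * 7000.0) / 7.6296e+11 = -1.169e+12

-1.169e+12 J


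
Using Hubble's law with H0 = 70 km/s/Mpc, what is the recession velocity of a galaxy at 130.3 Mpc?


v = H0 * d = 70 * 130.3 = 9121.0

9121.0 km/s


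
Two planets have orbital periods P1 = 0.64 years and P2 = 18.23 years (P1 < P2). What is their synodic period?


1/P_syn = |1/P1 - 1/P2| = |1/0.64 - 1/18.23| => P_syn = 0.6633

0.6633 years


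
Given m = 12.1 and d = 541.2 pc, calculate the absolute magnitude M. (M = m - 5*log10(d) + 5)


M = m - 5*log10(d) + 5 = 12.1 - 5*log10(541.2) + 5 = 3.4332

3.4332


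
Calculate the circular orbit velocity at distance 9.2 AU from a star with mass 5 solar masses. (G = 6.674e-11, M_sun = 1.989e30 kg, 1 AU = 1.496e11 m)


v = sqrt(GM/r) = sqrt(6.674e-11 * 9.945e+30 / 1.376e+12) = 21960.1744

21960.1744 m/s


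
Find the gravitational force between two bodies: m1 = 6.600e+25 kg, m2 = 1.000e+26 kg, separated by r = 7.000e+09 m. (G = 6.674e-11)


F = G*m1*m2/r^2 = 6.674e-11 * 6.600e+25 * 1.000e+26 / (7.000e+09)^2 = 6.674e-11 * 6.600e+51 / 4.900e+19 = 8.989e+21

8.989e+21 N


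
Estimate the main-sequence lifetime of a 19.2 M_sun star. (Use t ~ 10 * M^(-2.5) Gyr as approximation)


t = 10 * M^(-2.5) = 10 * 19.2^(-2.5) = 0.0062

0.0062 Gyr


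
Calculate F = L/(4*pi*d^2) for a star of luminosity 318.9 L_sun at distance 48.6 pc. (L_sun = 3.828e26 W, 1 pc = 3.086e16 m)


F = L / (4*pi*d^2) = 1.221e+29 / (4*pi*(1.500e+18)^2) = 4.319e-09

4.319e-09 W/m^2


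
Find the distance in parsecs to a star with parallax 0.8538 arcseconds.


d = 1/p = 1/0.8538 = 1.1712

1.1712 pc


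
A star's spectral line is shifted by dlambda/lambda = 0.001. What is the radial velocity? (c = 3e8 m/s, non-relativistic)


v = (dlambda/lambda) * c = 0.001 * 3e8 = 300000.0

300000.0 m/s


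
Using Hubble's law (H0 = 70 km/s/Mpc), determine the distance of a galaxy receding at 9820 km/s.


d = v / H0 = 9820 / 70 = 140.2857

140.2857 Mpc


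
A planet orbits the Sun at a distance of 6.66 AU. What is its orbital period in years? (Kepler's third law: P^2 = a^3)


P = a^(3/2) = 6.66^1.5 = 17.1874

17.1874 years


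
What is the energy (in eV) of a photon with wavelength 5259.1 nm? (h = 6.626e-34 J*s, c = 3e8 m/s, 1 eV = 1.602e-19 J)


E = hc/lambda = 6.626e-34 * 3e8 / 5.259e-06 = 3.780e-20 J = 0.2359 eV

0.2359 eV


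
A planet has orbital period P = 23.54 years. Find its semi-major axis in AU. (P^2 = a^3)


a = P^(2/3) = 23.54^(2/3) = 8.2137

8.2137 AU


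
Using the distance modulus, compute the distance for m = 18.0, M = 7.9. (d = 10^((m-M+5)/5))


d = 10^((m - M + 5)/5) = 10^((18.0 - 7.9 + 5)/5) = 1047.1285

1047.1285 pc


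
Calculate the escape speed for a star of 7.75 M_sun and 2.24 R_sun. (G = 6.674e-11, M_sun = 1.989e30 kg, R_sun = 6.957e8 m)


M = 7.75 * 1.989e30 kg = 1.541475e+31 kg; R = 2.24 * 6.957e8 m = 1.558368e+09 m. v_esc = sqrt(2GM/R) = sqrt(2 * 6.674e-11 * 1.541475e+31 / 1.558368e+09) = 1.149e+06

1.149e+06 m/s


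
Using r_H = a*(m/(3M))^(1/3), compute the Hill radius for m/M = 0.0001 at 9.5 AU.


r_H = a * (m/3M)^(1/3) = 9.5 * (0.0001/3)^(1/3) = 0.3057

0.3057 AU


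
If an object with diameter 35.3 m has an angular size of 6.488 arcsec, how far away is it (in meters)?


D = size / theta_rad, theta_rad = 6.488 * pi/(180*3600) = 3.145e-05, D = 1.122e+06

1.122e+06 m


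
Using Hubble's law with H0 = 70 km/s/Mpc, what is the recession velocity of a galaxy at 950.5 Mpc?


v = H0 * d = 70 * 950.5 = 66535.0

66535.0 km/s


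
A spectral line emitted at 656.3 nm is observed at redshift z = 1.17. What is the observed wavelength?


lam_obs = lam_emit * (1 + z) = 656.3 * (1 + 1.17) = 1424.171

1424.171 nm


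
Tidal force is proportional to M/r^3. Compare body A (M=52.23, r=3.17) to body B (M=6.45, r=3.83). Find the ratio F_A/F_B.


Ratio = (M1/r1^3) / (M2/r2^3) = (52.23/3.17^3) / (6.45/3.83^3) = 14.2817

14.2817


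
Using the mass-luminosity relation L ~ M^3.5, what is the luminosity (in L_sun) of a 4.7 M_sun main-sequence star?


L/L_sun = (M/M_sun)^3.5 = 4.7^3.5 = 225.0829

225.0829 L_sun


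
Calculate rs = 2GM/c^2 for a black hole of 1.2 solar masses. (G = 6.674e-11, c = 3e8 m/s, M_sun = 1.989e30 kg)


M = 1.2 * 1.989e30 kg = 2.3868e+30 kg. rs = 2GM/c^2 = 2 * 6.674e-11 * 2.3868e+30 / (3e8)^2 = 3539.8896

3539.8896 m


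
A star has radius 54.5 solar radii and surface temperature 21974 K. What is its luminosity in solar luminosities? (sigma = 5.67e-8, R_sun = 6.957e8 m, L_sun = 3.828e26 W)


R = 54.5 * 6.957e8 m = 3.791565e+10 m. L = 4*pi*R^2*sigma*T^4 = 4*pi*(3.791565e+10)^2 * 5.67e-8 * 21974^4 = 2.388176469e+32 W. L/L_sun = 2.388176469e+32 / 3.828e26 = 623870.551

623870.551 L_sun


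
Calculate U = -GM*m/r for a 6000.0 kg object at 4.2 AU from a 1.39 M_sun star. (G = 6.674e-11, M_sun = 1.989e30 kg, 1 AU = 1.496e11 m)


M = 1.39 * 1.989e30 kg = 2.76471e+30 kg; r = 4.2 AU * 1.496e11 m/AU = 6.2832e+11 m. U = -GM*m/r = -(6.674e-11 * 2.76471e+30 * 6000.0) / 6.2832e+11 = -1.762e+12

-1.762e+12 J


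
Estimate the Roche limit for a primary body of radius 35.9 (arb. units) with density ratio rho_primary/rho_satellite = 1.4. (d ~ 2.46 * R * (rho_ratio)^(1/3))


d_Roche = 2.46 * 35.9 * 1.4^(1/3) = 98.7959

98.7959


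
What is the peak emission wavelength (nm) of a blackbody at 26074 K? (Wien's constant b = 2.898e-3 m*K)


lam_max = b / T = 2.898e-3 / 26074 = 1.111e-07 m = 111.1452 nm

111.1452 nm


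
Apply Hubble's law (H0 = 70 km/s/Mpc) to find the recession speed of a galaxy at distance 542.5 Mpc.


v = H0 * d = 70 * 542.5 = 37975.0

37975.0 km/s


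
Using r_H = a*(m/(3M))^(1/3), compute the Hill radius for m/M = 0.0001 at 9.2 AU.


r_H = a * (m/3M)^(1/3) = 9.2 * (0.0001/3)^(1/3) = 0.2961

0.2961 AU


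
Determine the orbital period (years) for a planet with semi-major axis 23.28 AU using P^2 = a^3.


P = a^(3/2) = 23.28^1.5 = 112.3245

112.3245 years


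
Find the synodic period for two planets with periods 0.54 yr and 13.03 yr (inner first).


1/P_syn = |1/P1 - 1/P2| = |1/0.54 - 1/13.03| => P_syn = 0.5633

0.5633 years


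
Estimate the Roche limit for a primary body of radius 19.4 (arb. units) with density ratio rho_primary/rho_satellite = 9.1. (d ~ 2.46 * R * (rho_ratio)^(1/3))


d_Roche = 2.46 * 19.4 * 9.1^(1/3) = 99.6362

99.6362


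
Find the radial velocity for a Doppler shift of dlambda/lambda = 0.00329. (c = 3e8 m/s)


v = (dlambda/lambda) * c = 0.00329 * 3e8 = 987000.0

987000.0 m/s
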